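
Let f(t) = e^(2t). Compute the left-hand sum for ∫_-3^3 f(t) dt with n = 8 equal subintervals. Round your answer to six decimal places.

86.903147

Δt = (3 − (-3))/8 = 0.75.
Left endpoints: -3, -2.25, -1.5, -0.75, 0, 0.75, 1.5, 2.25.
f(-3) ≈ 0.002479, f(-2.25) ≈ 0.011109, f(-1.5) ≈ 0.049787, f(-0.75) ≈ 0.223130, f(0) ≈ 1.000000, f(0.75) ≈ 4.481689, f(1.5) ≈ 20.085537, f(2.25) ≈ 90.017131.
Sum = Δt · [f(-3) + f(-2.25) + f(-1.5) + ...].
Sum ≈ 86.903147.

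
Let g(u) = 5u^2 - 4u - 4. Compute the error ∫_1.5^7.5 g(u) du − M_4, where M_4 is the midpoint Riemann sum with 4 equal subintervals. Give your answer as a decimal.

5.625

Exact integral: ∫_1.5^7.5 g(u) du = 565.5.
M_4 = 559.875.
Error = 565.5 − 559.875 = 5.625.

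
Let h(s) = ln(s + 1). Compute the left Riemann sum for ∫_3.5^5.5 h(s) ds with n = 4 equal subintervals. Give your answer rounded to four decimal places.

3.3050

Δs = (5.5 − 3.5)/4 = 0.5.
Left endpoints: 3.5, 4, 4.5, 5.
h(3.5) ≈ 1.5041, h(4) ≈ 1.6094, h(4.5) ≈ 1.7047, h(5) ≈ 1.7918.
Sum = Δs · [h(3.5) + h(4) + h(4.5) + h(5)].
Sum ≈ 3.3050.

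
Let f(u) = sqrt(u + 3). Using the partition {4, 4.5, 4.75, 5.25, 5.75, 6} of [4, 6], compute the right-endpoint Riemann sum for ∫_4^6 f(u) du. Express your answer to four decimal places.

5.7304

Subinterval widths: 0.5, 0.25, 0.5, 0.5, 0.25.
Right endpoints: 4.5, 4.75, 5.25, 5.75, 6.
f(4.5) ≈ 2.7386, f(4.75) ≈ 2.7839, f(5.25) ≈ 2.8723, f(5.75) ≈ 2.9580, f(6) ≈ 3.0000.
Sum = Σ Δu_i · f(u_i).
Sum ≈ 5.7304.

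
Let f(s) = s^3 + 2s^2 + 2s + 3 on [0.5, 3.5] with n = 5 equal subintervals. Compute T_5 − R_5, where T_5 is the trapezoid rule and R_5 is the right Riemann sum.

T_5 = 88.44.
R_5 = 110.265.
T_5 − R_5 = -21.825.

-21.825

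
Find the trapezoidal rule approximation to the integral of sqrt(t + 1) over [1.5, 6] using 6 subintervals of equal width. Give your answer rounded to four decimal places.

Δt = (6 − 1.5)/6 = 0.75.
f(1.5) ≈ 1.5811, f(2.25) ≈ 1.8028, f(3) ≈ 2.0000, f(3.75) ≈ 2.1794, f(4.5) ≈ 2.3452, f(5.25) ≈ 2.5000, f(6) ≈ 2.6458.
T_6 = (Δt/2)·[f(t_0) + 2f(t_1) + ... + 2f(t_{5}) + f(t_6)].
Sum ≈ 9.7057.

9.7057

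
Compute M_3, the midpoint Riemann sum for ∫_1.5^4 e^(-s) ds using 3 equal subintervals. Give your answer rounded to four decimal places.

0.1990

Δs = (4 − 1.5)/3 = 5/6.
Midpoints: 23/12, 2.75, 43/12.
f(23/12) ≈ 0.1471, f(2.75) ≈ 0.0639, f(43/12) ≈ 0.0278.
Sum = Δs · [f(23/12) + f(2.75) + f(43/12)].
Sum ≈ 0.1990.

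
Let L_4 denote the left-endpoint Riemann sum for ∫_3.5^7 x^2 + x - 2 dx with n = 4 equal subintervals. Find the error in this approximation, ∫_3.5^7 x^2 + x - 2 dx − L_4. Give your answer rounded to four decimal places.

17.1628

Exact integral: ∫_3.5^7 f(x) dx ≈ 111.416667.
L_4 = 94.25390625.
Error ≈ 111.416667 − 94.25390625 ≈ 17.1628.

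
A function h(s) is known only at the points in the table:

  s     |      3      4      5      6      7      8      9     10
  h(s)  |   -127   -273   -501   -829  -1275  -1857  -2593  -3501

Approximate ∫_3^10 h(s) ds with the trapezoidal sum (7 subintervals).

-9142

Δs = 1.
T_7 = (1/2)·[(-127) + 2·(-273) + 2·(-501) + 2·(-829) + 2·(-1275) + 2·(-1857) + 2·(-2593) + (-3501)] = -9142.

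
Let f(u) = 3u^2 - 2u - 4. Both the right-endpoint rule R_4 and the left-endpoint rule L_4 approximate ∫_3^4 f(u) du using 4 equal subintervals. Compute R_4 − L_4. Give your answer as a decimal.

R_4 = 28.40625.
L_4 = 23.65625.
R_4 − L_4 = 4.75.

4.75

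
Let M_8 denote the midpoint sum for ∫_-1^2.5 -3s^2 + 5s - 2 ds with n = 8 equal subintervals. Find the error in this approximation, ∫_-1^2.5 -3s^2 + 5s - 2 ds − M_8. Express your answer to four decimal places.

Exact integral: ∫_-1^2.5 f(s) ds = -10.5.
M_8 ≈ -10.332520.
Error ≈ -10.5 − (-10.332520) ≈ -0.1675.

-0.1675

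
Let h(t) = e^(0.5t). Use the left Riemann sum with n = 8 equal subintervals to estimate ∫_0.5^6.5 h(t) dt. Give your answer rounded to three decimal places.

Δt = (6.5 − 0.5)/8 = 0.75.
Left endpoints: 0.5, 1.25, 2, 2.75, 3.5, 4.25, 5, 5.75.
h(0.5) ≈ 1.284, h(1.25) ≈ 1.868, h(2) ≈ 2.718, h(2.75) ≈ 3.955, h(3.5) ≈ 5.755, h(4.25) ≈ 8.373, h(5) ≈ 12.182, h(5.75) ≈ 17.725.
Sum = Δt · [h(0.5) + h(1.25) + h(2) + ...].
Sum ≈ 40.396.

40.396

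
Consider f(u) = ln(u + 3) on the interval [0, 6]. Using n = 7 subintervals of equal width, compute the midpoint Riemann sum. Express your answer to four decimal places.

Δu = (6 − 0)/7 = 6/7.
Midpoints: 3/7, 9/7, 15/7, 3, 27/7, 33/7, 39/7.
f(3/7) ≈ 1.2321, f(9/7) ≈ 1.4553, f(15/7) ≈ 1.6376, f(3) ≈ 1.7918, f(27/7) ≈ 1.9253, f(33/7) ≈ 2.0431, f(39/7) ≈ 2.1484.
Sum = Δu · [f(3/7) + f(9/7) + f(15/7) + ...].
Sum ≈ 10.4859.

10.4859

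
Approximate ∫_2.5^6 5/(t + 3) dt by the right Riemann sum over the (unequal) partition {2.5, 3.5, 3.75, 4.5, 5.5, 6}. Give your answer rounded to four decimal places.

Subinterval widths: 1, 0.25, 0.75, 1, 0.5.
Right endpoints: 3.5, 3.75, 4.5, 5.5, 6.
f(3.5) = 10/13, f(3.75) = 20/27, f(4.5) = 2/3, f(5.5) = 10/17, f(6) = 5/9.
Sum = Σ Δt_i · f(t_i).
Sum ≈ 2.3204.

2.3204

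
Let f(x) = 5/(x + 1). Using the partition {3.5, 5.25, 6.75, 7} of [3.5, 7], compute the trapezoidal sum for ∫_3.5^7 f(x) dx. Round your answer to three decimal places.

Subinterval widths: 1.75, 1.5, 0.25.
f(3.5) = 10/9, f(5.25) = 0.8, f(6.75) = 20/31, f(7) = 0.625.
On each subinterval the trapezoid contributes (Δx_i/2)·[f(x_{i-1}) + f(x_i)].
Sum ≈ 2.915.

2.915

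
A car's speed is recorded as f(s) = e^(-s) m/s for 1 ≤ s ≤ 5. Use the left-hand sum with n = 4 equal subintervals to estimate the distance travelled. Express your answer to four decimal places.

Δs = (5 − 1)/4 = 1.
Left endpoints: 1, 2, 3, 4.
f(1) ≈ 0.3679, f(2) ≈ 0.1353, f(3) ≈ 0.0498, f(4) ≈ 0.0183.
Sum = Δs · [f(1) + f(2) + f(3) + f(4)].
Sum ≈ 0.5713.

0.5713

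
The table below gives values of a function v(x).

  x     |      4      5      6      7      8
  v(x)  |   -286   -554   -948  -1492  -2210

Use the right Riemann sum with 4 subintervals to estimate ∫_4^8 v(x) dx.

-5204

Δx = 1.
Sum = 1·[(-554) + (-948) + (-1492) + (-2210)] = -5204.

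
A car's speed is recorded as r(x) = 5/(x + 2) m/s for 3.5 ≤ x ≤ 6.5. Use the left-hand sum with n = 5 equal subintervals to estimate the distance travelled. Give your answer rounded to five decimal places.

Δx = (6.5 − 3.5)/5 = 0.6.
Left endpoints: 3.5, 4.1, 4.7, 5.3, 5.9.
r(3.5) = 10/11, r(4.1) = 50/61, r(4.7) = 50/67, r(5.3) = 50/73, r(5.9) = 50/79.
Sum = Δx · [r(3.5) + r(4.1) + r(4.7) + r(5.3) + r(5.9)].
Sum ≈ 2.27572.

2.27572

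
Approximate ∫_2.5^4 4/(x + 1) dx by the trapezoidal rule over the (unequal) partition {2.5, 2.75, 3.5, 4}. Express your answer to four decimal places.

1.4317

Subinterval widths: 0.25, 0.75, 0.5.
f(2.5) = 8/7, f(2.75) = 16/15, f(3.5) = 8/9, f(4) = 0.8.
On each subinterval the trapezoid contributes (Δx_i/2)·[f(x_{i-1}) + f(x_i)].
Sum ≈ 1.4317.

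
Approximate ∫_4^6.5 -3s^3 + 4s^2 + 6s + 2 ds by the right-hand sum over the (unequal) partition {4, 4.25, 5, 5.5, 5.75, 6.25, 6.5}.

-908.6484375

Subinterval widths: 0.25, 0.75, 0.5, 0.25, 0.5, 0.25.
Right endpoints: 4.25, 5, 5.5, 5.75, 6.25, 6.5.
f(4.25) = -130.546875, f(5) = -243, f(5.5) = -343.125, f(5.75) = -401.578125, f(6.25) = -536.671875, f(6.5) = -613.875.
Sum = Σ Δs_i · f(s_i).
Sum = -908.6484375.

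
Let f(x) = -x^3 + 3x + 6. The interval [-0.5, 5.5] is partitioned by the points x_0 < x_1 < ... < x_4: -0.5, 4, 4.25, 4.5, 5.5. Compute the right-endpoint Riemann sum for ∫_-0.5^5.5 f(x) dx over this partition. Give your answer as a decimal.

-383.28515625

Subinterval widths: 4.5, 0.25, 0.25, 1.
Right endpoints: 4, 4.25, 4.5, 5.5.
f(4) = -46, f(4.25) = -58.015625, f(4.5) = -71.625, f(5.5) = -143.875.
Sum = Σ Δx_i · f(x_i).
Sum = -383.28515625.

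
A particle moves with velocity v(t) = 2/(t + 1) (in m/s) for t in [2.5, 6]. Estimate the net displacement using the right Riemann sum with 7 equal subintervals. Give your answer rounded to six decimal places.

Δt = (6 − 2.5)/7 = 0.5.
Right endpoints: 3, 3.5, 4, 4.5, 5, 5.5, 6.
v(3) = 0.5, v(3.5) = 4/9, v(4) = 0.4, v(4.5) = 4/11, v(5) = 1/3, v(5.5) = 4/13, v(6) = 2/7.
Sum = Δt · [v(3) + v(3.5) + v(4) + ...].
Sum ≈ 1.317410.

1.317410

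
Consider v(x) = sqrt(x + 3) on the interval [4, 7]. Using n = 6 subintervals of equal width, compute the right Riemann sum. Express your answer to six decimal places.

Δx = (7 − 4)/6 = 0.5.
Right endpoints: 4.5, 5, 5.5, 6, 6.5, 7.
v(4.5) ≈ 2.738613, v(5) ≈ 2.828427, v(5.5) ≈ 2.915476, v(6) ≈ 3.000000, v(6.5) ≈ 3.082207, v(7) ≈ 3.162278.
Sum = Δx · [v(4.5) + v(5) + v(5.5) + ...].
Sum ≈ 8.863500.

8.863500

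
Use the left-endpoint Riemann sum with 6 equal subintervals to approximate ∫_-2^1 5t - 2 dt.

Δt = (1 − (-2))/6 = 0.5.
Left endpoints: -2, -1.5, -1, -0.5, 0, 0.5.
f(-2) = -12, f(-1.5) = -9.5, f(-1) = -7, f(-0.5) = -4.5, f(0) = -2, f(0.5) = 0.5.
Sum = Δt · [f(-2) + f(-1.5) + f(-1) + ...].
Sum = -17.25.

-17.25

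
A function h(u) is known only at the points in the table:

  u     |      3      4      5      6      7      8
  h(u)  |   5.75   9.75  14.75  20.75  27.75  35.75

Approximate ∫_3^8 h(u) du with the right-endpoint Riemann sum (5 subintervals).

Δu = 1.
Sum = 1·[9.75 + 14.75 + 20.75 + 27.75 + 35.75] = 108.75.

108.75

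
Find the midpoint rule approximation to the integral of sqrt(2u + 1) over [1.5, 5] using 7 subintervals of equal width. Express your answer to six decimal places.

Δu = (5 − 1.5)/7 = 0.5.
Midpoints: 1.75, 2.25, 2.75, 3.25, 3.75, 4.25, 4.75.
f(1.75) ≈ 2.121320, f(2.25) ≈ 2.345208, f(2.75) ≈ 2.549510, f(3.25) ≈ 2.738613, f(3.75) ≈ 2.915476, f(4.25) ≈ 3.082207, f(4.75) ≈ 3.240370.
Sum = Δu · [f(1.75) + f(2.25) + f(2.75) + ...].
Sum ≈ 9.496352.

9.496352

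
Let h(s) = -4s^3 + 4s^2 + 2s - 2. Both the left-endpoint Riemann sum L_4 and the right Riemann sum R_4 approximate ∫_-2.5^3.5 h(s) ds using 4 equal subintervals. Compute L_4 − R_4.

297

L_4 = 105.
R_4 = -192.
L_4 − R_4 = 297.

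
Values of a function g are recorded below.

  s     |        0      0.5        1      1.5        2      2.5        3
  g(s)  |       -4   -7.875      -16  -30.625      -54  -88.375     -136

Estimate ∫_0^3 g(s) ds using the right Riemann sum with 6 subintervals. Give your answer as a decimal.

Δs = 0.5.
Sum = 0.5·[(-7.875) + (-16) + (-30.625) + (-54) + (-88.375) + (-136)] = -166.4375.

-166.4375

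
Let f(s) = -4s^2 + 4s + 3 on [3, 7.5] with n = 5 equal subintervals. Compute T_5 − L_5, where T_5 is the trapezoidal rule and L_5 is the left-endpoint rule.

-76.95

T_5 = -420.93.
L_5 = -343.98.
T_5 − L_5 = -76.95.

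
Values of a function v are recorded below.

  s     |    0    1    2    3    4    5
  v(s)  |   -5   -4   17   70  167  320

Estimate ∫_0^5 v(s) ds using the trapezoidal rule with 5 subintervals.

Δs = 1.
T_5 = (1/2)·[(-5) + 2·(-4) + 2·17 + 2·70 + 2·167 + 320] = 407.5.

407.5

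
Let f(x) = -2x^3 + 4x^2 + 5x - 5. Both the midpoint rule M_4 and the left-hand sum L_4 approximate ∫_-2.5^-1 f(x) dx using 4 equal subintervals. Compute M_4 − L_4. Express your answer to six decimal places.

M_4 ≈ 17.65136719.
L_4 ≈ 26.43164062.
M_4 − L_4 ≈ -8.780273.

-8.780273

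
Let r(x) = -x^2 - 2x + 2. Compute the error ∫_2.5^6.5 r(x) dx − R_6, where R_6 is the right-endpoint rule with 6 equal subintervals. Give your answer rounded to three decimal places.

Exact integral: ∫_2.5^6.5 r(x) dx ≈ -114.33333.
R_6 ≈ -129.29630.
Error ≈ -114.33333 − (-129.29630) ≈ 14.963.

14.963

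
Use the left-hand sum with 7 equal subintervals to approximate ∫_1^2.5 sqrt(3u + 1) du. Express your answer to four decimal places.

Δu = (2.5 − 1)/7 = 3/14.
Left endpoints: 1, 17/14, 10/7, 23/14, 13/7, 29/14, 16/7.
f(1) ≈ 2.0000, f(17/14) ≈ 2.1547, f(10/7) ≈ 2.2991, f(23/14) ≈ 2.4349, f(13/7) ≈ 2.5635, f(29/14) ≈ 2.6859, f(16/7) ≈ 2.8031.
Sum = Δu · [f(1) + f(17/14) + f(10/7) + ...].
Sum ≈ 3.6302.

3.6302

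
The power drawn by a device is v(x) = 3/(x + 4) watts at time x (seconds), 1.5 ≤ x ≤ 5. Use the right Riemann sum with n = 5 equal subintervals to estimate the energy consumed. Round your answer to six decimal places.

Δx = (5 − 1.5)/5 = 0.7.
Right endpoints: 2.2, 2.9, 3.6, 4.3, 5.
v(2.2) = 15/31, v(2.9) = 10/23, v(3.6) = 15/38, v(4.3) = 30/83, v(5) = 1/3.
Sum = Δx · [v(2.2) + v(2.9) + v(3.6) + v(4.3) + v(5)].
Sum ≈ 1.405719.

1.405719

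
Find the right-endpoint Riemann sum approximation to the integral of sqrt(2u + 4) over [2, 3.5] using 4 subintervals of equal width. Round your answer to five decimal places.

4.70941

Δu = (3.5 − 2)/4 = 0.375.
Right endpoints: 2.375, 2.75, 3.125, 3.5.
f(2.375) ≈ 2.95804, f(2.75) ≈ 3.08221, f(3.125) ≈ 3.20156, f(3.5) ≈ 3.31662.
Sum = Δu · [f(2.375) + f(2.75) + f(3.125) + f(3.5)].
Sum ≈ 4.70941.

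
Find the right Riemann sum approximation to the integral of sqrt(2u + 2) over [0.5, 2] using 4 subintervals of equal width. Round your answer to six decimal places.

Δu = (2 − 0.5)/4 = 0.375.
Right endpoints: 0.875, 1.25, 1.625, 2.
f(0.875) ≈ 1.936492, f(1.25) ≈ 2.121320, f(1.625) ≈ 2.291288, f(2) ≈ 2.449490.
Sum = Δu · [f(0.875) + f(1.25) + f(1.625) + f(2)].
Sum ≈ 3.299471.

3.299471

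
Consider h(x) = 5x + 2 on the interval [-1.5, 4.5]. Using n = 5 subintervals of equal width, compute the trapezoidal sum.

57

Δx = (4.5 − (-1.5))/5 = 1.2.
h(-1.5) = -5.5, h(-0.3) = 0.5, h(0.9) = 6.5, h(2.1) = 12.5, h(3.3) = 18.5, h(4.5) = 24.5.
T_5 = (Δx/2)·[h(x_0) + 2h(x_1) + ... + 2h(x_{4}) + h(x_5)].
Sum = 57.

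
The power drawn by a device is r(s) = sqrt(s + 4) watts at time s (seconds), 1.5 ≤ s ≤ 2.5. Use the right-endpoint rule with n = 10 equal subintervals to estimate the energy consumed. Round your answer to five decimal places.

2.45898

Δs = (2.5 − 1.5)/10 = 0.1.
Right endpoints: 1.6, 1.7, 1.8, 1.9, 2, 2.1, 2.2, 2.3, 2.4, 2.5.
r(1.6) ≈ 2.36643, r(1.7) ≈ 2.38747, r(1.8) ≈ 2.40832, r(1.9) ≈ 2.42899, r(2) ≈ 2.44949, r(2.1) ≈ 2.46982, r(2.2) ≈ 2.48998, r(2.3) ≈ 2.50998, r(2.4) ≈ 2.52982, r(2.5) ≈ 2.54951.
Sum = Δs · [r(1.6) + r(1.7) + r(1.8) + ...].
Sum ≈ 2.45898.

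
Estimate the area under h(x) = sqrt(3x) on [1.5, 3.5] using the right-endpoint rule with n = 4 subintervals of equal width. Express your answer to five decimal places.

5.71424

Δx = (3.5 − 1.5)/4 = 0.5.
Right endpoints: 2, 2.5, 3, 3.5.
h(2) ≈ 2.44949, h(2.5) ≈ 2.73861, h(3) ≈ 3.00000, h(3.5) ≈ 3.24037.
Sum = Δx · [h(2) + h(2.5) + h(3) + h(3.5)].
Sum ≈ 5.71424.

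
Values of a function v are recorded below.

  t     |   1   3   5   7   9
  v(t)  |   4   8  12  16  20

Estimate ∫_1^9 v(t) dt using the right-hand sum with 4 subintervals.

Δt = 2.
Sum = 2·[8 + 12 + 16 + 20] = 112.

112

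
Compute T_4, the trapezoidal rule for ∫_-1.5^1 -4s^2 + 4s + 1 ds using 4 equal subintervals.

-6.484375

Δs = (1 − (-1.5))/4 = 0.625.
f(-1.5) = -14, f(-0.875) = -5.5625, f(-0.25) = -0.25, f(0.375) = 1.9375, f(1) = 1.
T_4 = (Δs/2)·[f(s_0) + 2f(s_1) + 2f(s_2) + 2f(s_3) + f(s_4)].
Sum = -6.484375.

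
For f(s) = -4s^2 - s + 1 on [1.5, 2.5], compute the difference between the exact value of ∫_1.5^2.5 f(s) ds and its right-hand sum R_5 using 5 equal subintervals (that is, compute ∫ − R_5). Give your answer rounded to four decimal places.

1.7267

Exact integral: ∫_1.5^2.5 f(s) ds ≈ -17.333333.
R_5 = -19.06.
Error ≈ -17.333333 − (-19.06) ≈ 1.7267.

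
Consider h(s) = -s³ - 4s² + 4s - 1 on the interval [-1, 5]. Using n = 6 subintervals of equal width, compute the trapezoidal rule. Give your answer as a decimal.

Δs = (5 − (-1))/6 = 1.
h(-1) = -8, h(0) = -1, h(1) = -2, h(2) = -17, h(3) = -52, h(4) = -113, h(5) = -206.
T_6 = (Δs/2)·[h(s_0) + 2h(s_1) + ... + 2h(s_{5}) + h(s_6)].
Sum = -292.

-292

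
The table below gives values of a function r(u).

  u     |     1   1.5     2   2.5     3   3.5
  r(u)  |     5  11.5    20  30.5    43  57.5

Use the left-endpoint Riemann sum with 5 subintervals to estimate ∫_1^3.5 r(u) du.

Δu = 0.5.
Sum = 0.5·[5 + 11.5 + 20 + 30.5 + 43] = 55.

55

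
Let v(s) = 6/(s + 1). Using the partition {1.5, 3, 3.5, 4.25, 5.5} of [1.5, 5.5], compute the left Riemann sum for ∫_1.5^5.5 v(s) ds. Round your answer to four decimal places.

Subinterval widths: 1.5, 0.5, 0.75, 1.25.
Left endpoints: 1.5, 3, 3.5, 4.25.
v(1.5) = 2.4, v(3) = 1.5, v(3.5) = 4/3, v(4.25) = 8/7.
Sum = Σ Δs_i · v(s_i).
Sum ≈ 6.7786.

6.7786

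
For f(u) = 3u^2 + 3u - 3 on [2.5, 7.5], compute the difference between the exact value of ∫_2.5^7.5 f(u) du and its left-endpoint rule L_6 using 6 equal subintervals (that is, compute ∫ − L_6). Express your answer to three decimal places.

Exact integral: ∫_2.5^7.5 f(u) du = 466.25.
L_6 ≈ 399.23611.
Error ≈ 466.25 − 399.23611 ≈ 67.014.

67.014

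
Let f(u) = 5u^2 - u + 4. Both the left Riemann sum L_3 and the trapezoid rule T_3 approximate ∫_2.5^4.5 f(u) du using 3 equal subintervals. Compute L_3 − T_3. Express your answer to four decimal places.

-22.6667

L_3 ≈ 104.907407.
T_3 ≈ 127.574074.
L_3 − T_3 ≈ -22.6667.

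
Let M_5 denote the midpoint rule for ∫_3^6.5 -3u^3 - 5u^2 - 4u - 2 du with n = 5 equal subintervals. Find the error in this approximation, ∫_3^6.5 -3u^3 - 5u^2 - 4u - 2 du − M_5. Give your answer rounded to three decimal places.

Exact integral: ∫_3^6.5 f(u) du ≈ -1764.25521.
M_5 = -1757.4309375.
Error ≈ -1764.25521 − (-1757.4309375) ≈ -6.824.

-6.824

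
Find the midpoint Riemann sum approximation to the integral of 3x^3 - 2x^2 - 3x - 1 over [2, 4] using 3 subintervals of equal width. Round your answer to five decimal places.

Δx = (4 − 2)/3 = 2/3.
Midpoints: 7/3, 3, 11/3.
f(7/3) = 173/9, f(3) = 53, f(11/3) = 109.
Sum = Δx · [f(7/3) + f(3) + f(11/3)].
Sum ≈ 120.81481.

120.81481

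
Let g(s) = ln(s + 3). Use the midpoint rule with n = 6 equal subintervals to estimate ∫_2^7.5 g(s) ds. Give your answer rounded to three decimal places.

11.146

Δs = (7.5 − 2)/6 = 11/12.
Midpoints: 59/24, 3.375, 103/24, 125/24, 6.125, 169/24.
g(59/24) ≈ 1.697, g(3.375) ≈ 1.852, g(103/24) ≈ 1.987, g(125/24) ≈ 2.105, g(6.125) ≈ 2.211, g(169/24) ≈ 2.307.
Sum = Δs · [g(59/24) + g(3.375) + g(103/24) + ...].
Sum ≈ 11.146.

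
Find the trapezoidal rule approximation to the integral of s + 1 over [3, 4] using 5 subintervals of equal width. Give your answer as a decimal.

4.5

Δs = (4 − 3)/5 = 0.2.
f(3) = 4, f(3.2) = 4.2, f(3.4) = 4.4, f(3.6) = 4.6, f(3.8) = 4.8, f(4) = 5.
T_5 = (Δs/2)·[f(s_0) + 2f(s_1) + ... + 2f(s_{4}) + f(s_5)].
Sum = 4.5.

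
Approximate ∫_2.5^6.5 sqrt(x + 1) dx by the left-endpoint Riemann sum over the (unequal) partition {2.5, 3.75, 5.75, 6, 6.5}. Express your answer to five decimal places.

8.66983

Subinterval widths: 1.25, 2, 0.25, 0.5.
Left endpoints: 2.5, 3.75, 5.75, 6.
f(2.5) ≈ 1.87083, f(3.75) ≈ 2.17945, f(5.75) ≈ 2.59808, f(6) ≈ 2.64575.
Sum = Σ Δx_i · f(x_i).
Sum ≈ 8.66983.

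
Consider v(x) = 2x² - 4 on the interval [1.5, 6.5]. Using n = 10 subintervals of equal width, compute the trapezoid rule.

Δx = (6.5 − 1.5)/10 = 0.5.
v(1.5) = 0.5, v(2) = 4, v(2.5) = 8.5, v(3) = 14, v(3.5) = 20.5, v(4) = 28, v(4.5) = 36.5, v(5) = 46, v(5.5) = 56.5, v(6) = 68, v(6.5) = 80.5.
T_10 = (Δx/2)·[v(x_0) + 2v(x_1) + ... + 2v(x_{9}) + v(x_10)].
Sum = 161.25.

161.25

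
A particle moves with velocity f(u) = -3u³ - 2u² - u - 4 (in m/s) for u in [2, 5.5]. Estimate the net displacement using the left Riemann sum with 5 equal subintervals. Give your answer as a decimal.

-631.33

Δu = (5.5 − 2)/5 = 0.7.
Left endpoints: 2, 2.7, 3.4, 4.1, 4.8.
f(2) = -38, f(2.7) = -80.329, f(3.4) = -148.432, f(4.1) = -248.483, f(4.8) = -386.656.
Sum = Δu · [f(2) + f(2.7) + f(3.4) + f(4.1) + f(4.8)].
Sum = -631.33.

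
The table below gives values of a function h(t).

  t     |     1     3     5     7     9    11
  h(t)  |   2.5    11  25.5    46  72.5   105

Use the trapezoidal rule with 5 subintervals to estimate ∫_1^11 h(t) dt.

417.5

Δt = 2.
T_5 = (2/2)·[2.5 + 2·11 + 2·25.5 + 2·46 + 2·72.5 + 105] = 417.5.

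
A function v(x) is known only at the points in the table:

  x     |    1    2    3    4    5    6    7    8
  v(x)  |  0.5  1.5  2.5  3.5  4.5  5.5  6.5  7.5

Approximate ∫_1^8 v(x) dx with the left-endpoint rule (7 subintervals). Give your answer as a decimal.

24.5

Δx = 1.
Sum = 1·[0.5 + 1.5 + 2.5 + 3.5 + 4.5 + 5.5 + 6.5] = 24.5.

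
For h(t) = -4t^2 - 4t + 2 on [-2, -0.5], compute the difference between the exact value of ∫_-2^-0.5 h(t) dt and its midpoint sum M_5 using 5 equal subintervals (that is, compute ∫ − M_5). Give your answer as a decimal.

-0.045

Exact integral: ∫_-2^-0.5 h(t) dt = 0.
M_5 = 0.045.
Error = 0 − 0.045 = -0.045.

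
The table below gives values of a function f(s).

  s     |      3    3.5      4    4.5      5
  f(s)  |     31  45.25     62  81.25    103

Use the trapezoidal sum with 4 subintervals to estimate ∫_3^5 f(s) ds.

127.75

Δs = 0.5.
T_4 = (0.5/2)·[31 + 2·45.25 + 2·62 + 2·81.25 + 103] = 127.75.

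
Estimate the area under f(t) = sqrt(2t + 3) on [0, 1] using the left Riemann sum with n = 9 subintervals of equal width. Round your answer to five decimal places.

1.96659

Δt = (1 − 0)/9 = 1/9.
Left endpoints: 0, 1/9, 2/9, 1/3, 4/9, 5/9, 2/3, 7/9, 8/9.
f(0) ≈ 1.73205, f(1/9) ≈ 1.79505, f(2/9) ≈ 1.85592, f(1/3) ≈ 1.91485, f(4/9) ≈ 1.97203, f(5/9) ≈ 2.02759, f(2/3) ≈ 2.08167, f(7/9) ≈ 2.13437, f(8/9) ≈ 2.18581.
Sum = Δt · [f(0) + f(1/9) + f(2/9) + ...].
Sum ≈ 1.96659.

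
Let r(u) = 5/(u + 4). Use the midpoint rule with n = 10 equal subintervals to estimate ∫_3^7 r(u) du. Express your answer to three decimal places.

2.260

Δu = (7 − 3)/10 = 0.4.
Midpoints: 3.2, 3.6, 4, 4.4, 4.8, 5.2, 5.6, 6, 6.4, 6.8.
r(3.2) = 25/36, r(3.6) = 25/38, r(4) = 0.625, r(4.4) = 25/42, r(4.8) = 25/44, r(5.2) = 25/46, r(5.6) = 25/48, r(6) = 0.5, r(6.4) = 25/52, r(6.8) = 25/54.
Sum = Δu · [r(3.2) + r(3.6) + r(4) + ...].
Sum ≈ 2.260.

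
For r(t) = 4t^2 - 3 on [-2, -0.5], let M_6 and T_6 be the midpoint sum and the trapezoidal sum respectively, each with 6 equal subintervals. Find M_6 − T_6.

-0.09375

M_6 = 5.96875.
T_6 = 6.0625.
M_6 − T_6 = -0.09375.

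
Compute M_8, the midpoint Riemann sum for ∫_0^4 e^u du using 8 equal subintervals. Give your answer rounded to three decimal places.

Δu = (4 − 0)/8 = 0.5.
Midpoints: 0.25, 0.75, 1.25, 1.75, 2.25, 2.75, 3.25, 3.75.
f(0.25) ≈ 1.284, f(0.75) ≈ 2.117, f(1.25) ≈ 3.490, f(1.75) ≈ 5.755, f(2.25) ≈ 9.488, f(2.75) ≈ 15.643, f(3.25) ≈ 25.790, f(3.75) ≈ 42.521.
Sum = Δu · [f(0.25) + f(0.75) + f(1.25) + ...].
Sum ≈ 53.044.

53.044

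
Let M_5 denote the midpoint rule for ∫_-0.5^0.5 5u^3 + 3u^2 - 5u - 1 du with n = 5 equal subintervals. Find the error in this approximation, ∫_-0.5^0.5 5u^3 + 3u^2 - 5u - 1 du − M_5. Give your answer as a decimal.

0.01

Exact integral: ∫_-0.5^0.5 f(u) du = -0.75.
M_5 = -0.76.
Error = -0.75 − (-0.76) = 0.01.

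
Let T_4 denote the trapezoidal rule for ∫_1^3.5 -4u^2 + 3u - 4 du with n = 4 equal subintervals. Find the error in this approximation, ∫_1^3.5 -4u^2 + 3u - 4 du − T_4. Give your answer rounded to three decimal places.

Exact integral: ∫_1^3.5 f(u) du ≈ -48.95833.
T_4 = -49.609375.
Error ≈ -48.95833 − (-49.609375) ≈ 0.651.

0.651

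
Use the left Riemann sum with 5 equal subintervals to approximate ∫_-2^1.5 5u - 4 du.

-24.5

Δu = (1.5 − (-2))/5 = 0.7.
Left endpoints: -2, -1.3, -0.6, 0.1, 0.8.
f(-2) = -14, f(-1.3) = -10.5, f(-0.6) = -7, f(0.1) = -3.5, f(0.8) = 0.
Sum = Δu · [f(-2) + f(-1.3) + f(-0.6) + f(0.1) + f(0.8)].
Sum = -24.5.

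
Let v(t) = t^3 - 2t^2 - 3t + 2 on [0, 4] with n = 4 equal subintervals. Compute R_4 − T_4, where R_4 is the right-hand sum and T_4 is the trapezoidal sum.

R_4 = 18.
T_4 = 8.
R_4 − T_4 = 10.

10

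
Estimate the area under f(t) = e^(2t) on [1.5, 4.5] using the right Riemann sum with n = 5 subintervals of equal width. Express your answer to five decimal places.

Δt = (4.5 − 1.5)/5 = 0.6.
Right endpoints: 2.1, 2.7, 3.3, 3.9, 4.5.
f(2.1) ≈ 66.68633, f(2.7) ≈ 221.40642, f(3.3) ≈ 735.09519, f(3.9) ≈ 2440.60198, f(4.5) ≈ 8103.08393.
Sum = Δt · [f(2.1) + f(2.7) + f(3.3) + f(3.9) + f(4.5)].
Sum ≈ 6940.12431.

6940.12431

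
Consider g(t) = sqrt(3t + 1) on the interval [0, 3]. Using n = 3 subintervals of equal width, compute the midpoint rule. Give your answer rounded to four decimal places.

6.8418

Δt = (3 − 0)/3 = 1.
Midpoints: 0.5, 1.5, 2.5.
g(0.5) ≈ 1.5811, g(1.5) ≈ 2.3452, g(2.5) ≈ 2.9155.
Sum = Δt · [g(0.5) + g(1.5) + g(2.5)].
Sum ≈ 6.8418.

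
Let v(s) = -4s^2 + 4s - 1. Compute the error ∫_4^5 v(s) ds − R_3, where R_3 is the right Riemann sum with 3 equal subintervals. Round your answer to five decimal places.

Exact integral: ∫_4^5 v(s) ds ≈ -64.3333333.
R_3 ≈ -69.7407407.
Error ≈ -64.3333333 − (-69.7407407) ≈ 5.40741.

5.40741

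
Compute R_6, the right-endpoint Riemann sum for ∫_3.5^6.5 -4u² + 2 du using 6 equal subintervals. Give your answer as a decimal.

-333.5

Δu = (6.5 − 3.5)/6 = 0.5.
Right endpoints: 4, 4.5, 5, 5.5, 6, 6.5.
f(4) = -62, f(4.5) = -79, f(5) = -98, f(5.5) = -119, f(6) = -142, f(6.5) = -167.
Sum = Δu · [f(4) + f(4.5) + f(5) + ...].
Sum = -333.5.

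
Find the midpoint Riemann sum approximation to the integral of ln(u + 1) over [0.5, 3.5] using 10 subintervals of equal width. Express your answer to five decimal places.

Δu = (3.5 − 0.5)/10 = 0.3.
Midpoints: 0.65, 0.95, 1.25, 1.55, 1.85, 2.15, 2.45, 2.75, 3.05, 3.35.
f(0.65) ≈ 0.50078, f(0.95) ≈ 0.66783, f(1.25) ≈ 0.81093, f(1.55) ≈ 0.93609, f(1.85) ≈ 1.04732, f(2.15) ≈ 1.14740, f(2.45) ≈ 1.23837, f(2.75) ≈ 1.32176, f(3.05) ≈ 1.39872, f(3.35) ≈ 1.47018.
Sum = Δu · [f(0.65) + f(0.95) + f(1.25) + ...].
Sum ≈ 3.16181.

3.16181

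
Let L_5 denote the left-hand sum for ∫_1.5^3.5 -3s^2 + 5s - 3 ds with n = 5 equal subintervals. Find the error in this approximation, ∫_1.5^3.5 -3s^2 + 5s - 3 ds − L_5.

-3.84

Exact integral: ∫_1.5^3.5 f(s) ds = -20.5.
L_5 = -16.66.
Error = -20.5 − (-16.66) = -3.84.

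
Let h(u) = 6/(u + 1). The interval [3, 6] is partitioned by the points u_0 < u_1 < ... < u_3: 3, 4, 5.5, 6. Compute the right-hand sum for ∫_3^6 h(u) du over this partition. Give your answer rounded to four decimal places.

Subinterval widths: 1, 1.5, 0.5.
Right endpoints: 4, 5.5, 6.
h(4) = 1.2, h(5.5) = 12/13, h(6) = 6/7.
Sum = Σ Δu_i · h(u_i).
Sum ≈ 3.0132.

3.0132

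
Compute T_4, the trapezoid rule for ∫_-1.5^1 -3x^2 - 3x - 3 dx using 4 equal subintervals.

Δx = (1 − (-1.5))/4 = 0.625.
f(-1.5) = -5.25, f(-0.875) = -2.671875, f(-0.25) = -2.4375, f(0.375) = -4.546875, f(1) = -9.
T_4 = (Δx/2)·[f(x_0) + 2f(x_1) + 2f(x_2) + 2f(x_3) + f(x_4)].
Sum = -10.48828125.

-10.48828125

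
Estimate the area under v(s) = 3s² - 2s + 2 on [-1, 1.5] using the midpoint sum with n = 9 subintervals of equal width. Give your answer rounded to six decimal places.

Δs = (1.5 − (-1))/9 = 5/18.
Midpoints: -31/36, -7/12, -11/36, -1/36, 0.25, 19/36, 29/36, 13/12, 49/36.
v(-31/36) = 2569/432, v(-7/12) = 4.1875, v(-11/36) = 1249/432, v(-1/36) = 889/432, v(0.25) = 1.6875, v(19/36) = 769/432, v(29/36) = 1009/432, v(13/12) = 161/48, v(49/36) = 2089/432.
Sum = Δs · [v(-31/36) + v(-7/12) + v(-11/36) + ...].
Sum ≈ 8.076775.

8.076775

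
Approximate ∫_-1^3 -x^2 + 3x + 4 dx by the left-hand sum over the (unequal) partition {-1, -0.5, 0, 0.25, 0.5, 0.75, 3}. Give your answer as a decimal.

Subinterval widths: 0.5, 0.5, 0.25, 0.25, 0.25, 2.25.
Left endpoints: -1, -0.5, 0, 0.25, 0.5, 0.75.
f(-1) = 0, f(-0.5) = 2.25, f(0) = 4, f(0.25) = 4.6875, f(0.5) = 5.25, f(0.75) = 5.6875.
Sum = Σ Δx_i · f(x_i).
Sum = 17.40625.

17.40625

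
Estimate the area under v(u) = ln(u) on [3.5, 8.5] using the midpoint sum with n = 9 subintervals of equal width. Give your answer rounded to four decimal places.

Δu = (8.5 − 3.5)/9 = 5/9.
Midpoints: 34/9, 13/3, 44/9, 49/9, 6, 59/9, 64/9, 23/3, 74/9.
v(34/9) ≈ 1.3291, v(13/3) ≈ 1.4663, v(44/9) ≈ 1.5870, v(49/9) ≈ 1.6946, v(6) ≈ 1.7918, v(59/9) ≈ 1.8803, v(64/9) ≈ 1.9617, v(23/3) ≈ 2.0369, v(74/9) ≈ 2.1068.
Sum = Δu · [v(34/9) + v(13/3) + v(44/9) + ...].
Sum ≈ 8.8080.

8.8080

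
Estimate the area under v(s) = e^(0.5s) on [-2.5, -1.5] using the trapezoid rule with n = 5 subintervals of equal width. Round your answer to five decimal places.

0.37203

Δs = (-1.5 − (-2.5))/5 = 0.2.
v(-2.5) ≈ 0.28650, v(-2.3) ≈ 0.31664, v(-2.1) ≈ 0.34994, v(-1.9) ≈ 0.38674, v(-1.7) ≈ 0.42741, v(-1.5) ≈ 0.47237.
T_5 = (Δs/2)·[v(s_0) + 2v(s_1) + ... + 2v(s_{4}) + v(s_5)].
Sum ≈ 0.37203.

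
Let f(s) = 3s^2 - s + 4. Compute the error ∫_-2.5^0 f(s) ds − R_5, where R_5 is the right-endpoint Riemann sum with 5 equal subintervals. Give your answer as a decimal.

Exact integral: ∫_-2.5^0 f(s) ds = 28.75.
R_5 = 23.75.
Error = 28.75 − 23.75 = 5.

5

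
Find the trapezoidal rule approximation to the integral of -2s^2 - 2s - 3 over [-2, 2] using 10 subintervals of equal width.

-22.88

Δs = (2 − (-2))/10 = 0.4.
f(-2) = -7, f(-1.6) = -4.92, f(-1.2) = -3.48, f(-0.8) = -2.68, f(-0.4) = -2.52, f(0) = -3, f(0.4) = -4.12, f(0.8) = -5.88, f(1.2) = -8.28, f(1.6) = -11.32, f(2) = -15.
T_10 = (Δs/2)·[f(s_0) + 2f(s_1) + ... + 2f(s_{9}) + f(s_10)].
Sum = -22.88.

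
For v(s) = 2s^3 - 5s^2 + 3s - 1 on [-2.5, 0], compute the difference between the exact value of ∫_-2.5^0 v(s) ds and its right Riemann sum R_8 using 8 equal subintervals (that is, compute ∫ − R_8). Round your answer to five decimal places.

-10.42887

Exact integral: ∫_-2.5^0 v(s) ds ≈ -57.4479167.
R_8 ≈ -47.0190430.
Error ≈ -57.4479167 − (-47.0190430) ≈ -10.42887.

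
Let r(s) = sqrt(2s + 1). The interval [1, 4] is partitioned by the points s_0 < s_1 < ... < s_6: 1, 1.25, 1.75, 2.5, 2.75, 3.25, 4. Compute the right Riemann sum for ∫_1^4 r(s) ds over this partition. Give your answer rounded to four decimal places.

Subinterval widths: 0.25, 0.5, 0.75, 0.25, 0.5, 0.75.
Right endpoints: 1.25, 1.75, 2.5, 2.75, 3.25, 4.
r(1.25) ≈ 1.8708, r(1.75) ≈ 2.1213, r(2.5) ≈ 2.4495, r(2.75) ≈ 2.5495, r(3.25) ≈ 2.7386, r(4) ≈ 3.0000.
Sum = Σ Δs_i · r(s_i).
Sum ≈ 7.6222.

7.6222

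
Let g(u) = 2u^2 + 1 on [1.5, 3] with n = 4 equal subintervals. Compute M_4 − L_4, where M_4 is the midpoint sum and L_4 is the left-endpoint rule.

M_4 = 17.21484375.
L_4 = 14.7890625.
M_4 − L_4 = 2.42578125.

2.42578125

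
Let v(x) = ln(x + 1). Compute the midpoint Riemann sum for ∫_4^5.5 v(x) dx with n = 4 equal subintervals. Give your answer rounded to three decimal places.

Δx = (5.5 − 4)/4 = 0.375.
Midpoints: 4.1875, 4.5625, 4.9375, 5.3125.
v(4.1875) ≈ 1.646, v(4.5625) ≈ 1.716, v(4.9375) ≈ 1.781, v(5.3125) ≈ 1.843.
Sum = Δx · [v(4.1875) + v(4.5625) + v(4.9375) + v(5.3125)].
Sum ≈ 2.620.

2.620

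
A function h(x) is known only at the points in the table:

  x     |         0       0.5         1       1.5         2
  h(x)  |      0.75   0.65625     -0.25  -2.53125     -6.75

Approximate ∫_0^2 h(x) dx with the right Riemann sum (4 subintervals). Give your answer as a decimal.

-4.4375

Δx = 0.5.
Sum = 0.5·[0.65625 + (-0.25) + (-2.53125) + (-6.75)] = -4.4375.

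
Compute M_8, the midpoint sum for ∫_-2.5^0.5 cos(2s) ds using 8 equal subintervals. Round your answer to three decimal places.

Δs = (0.5 − (-2.5))/8 = 0.375.
Midpoints: -2.3125, -1.9375, -1.5625, -1.1875, -0.8125, -0.4375, -0.0625, 0.3125.
f(-2.3125) ≈ -0.087, f(-1.9375) ≈ -0.743, f(-1.5625) ≈ -1.000, f(-1.1875) ≈ -0.720, f(-0.8125) ≈ -0.054, f(-0.4375) ≈ 0.641, f(-0.0625) ≈ 0.992, f(0.3125) ≈ 0.811.
Sum = Δs · [f(-2.3125) + f(-1.9375) + f(-1.5625) + ...].
Sum ≈ -0.060.

-0.060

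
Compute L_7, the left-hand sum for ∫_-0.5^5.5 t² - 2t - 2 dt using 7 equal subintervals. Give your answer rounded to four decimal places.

6.5204

Δt = (5.5 − (-0.5))/7 = 6/7.
Left endpoints: -0.5, 5/14, 17/14, 29/14, 41/14, 53/14, 65/14.
f(-0.5) = -0.75, f(5/14) = -507/196, f(17/14) = -579/196, f(29/14) = -363/196, f(41/14) = 141/196, f(53/14) = 933/196, f(65/14) = 2013/196.
Sum = Δt · [f(-0.5) + f(5/14) + f(17/14) + ...].
Sum ≈ 6.5204.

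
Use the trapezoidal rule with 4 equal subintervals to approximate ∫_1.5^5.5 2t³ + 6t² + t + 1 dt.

Δt = (5.5 − 1.5)/4 = 1.
f(1.5) = 22.75, f(2.5) = 72.25, f(3.5) = 163.75, f(4.5) = 309.25, f(5.5) = 520.75.
T_4 = (Δt/2)·[f(t_0) + 2f(t_1) + 2f(t_2) + 2f(t_3) + f(t_4)].
Sum = 817.

817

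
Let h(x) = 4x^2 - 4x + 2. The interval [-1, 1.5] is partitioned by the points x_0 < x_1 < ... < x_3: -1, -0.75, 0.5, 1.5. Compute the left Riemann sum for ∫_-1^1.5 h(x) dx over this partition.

Subinterval widths: 0.25, 1.25, 1.
Left endpoints: -1, -0.75, 0.5.
h(-1) = 10, h(-0.75) = 7.25, h(0.5) = 1.
Sum = Σ Δx_i · h(x_i).
Sum = 12.5625.

12.5625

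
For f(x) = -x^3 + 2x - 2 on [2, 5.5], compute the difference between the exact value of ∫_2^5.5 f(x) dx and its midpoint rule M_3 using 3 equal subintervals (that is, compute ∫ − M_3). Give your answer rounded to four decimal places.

Exact integral: ∫_2^5.5 f(x) dx = -205.515625.
M_3 ≈ -201.049479.
Error ≈ -205.515625 − (-201.049479) ≈ -4.4661.

-4.4661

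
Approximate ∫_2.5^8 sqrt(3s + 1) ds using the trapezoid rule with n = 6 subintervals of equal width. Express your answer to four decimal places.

22.2558

Δs = (8 − 2.5)/6 = 11/12.
f(2.5) ≈ 2.9155, f(41/12) ≈ 3.3541, f(13/3) ≈ 3.7417, f(5.25) ≈ 4.0927, f(37/6) ≈ 4.4159, f(85/12) ≈ 4.7170, f(8) ≈ 5.0000.
T_6 = (Δs/2)·[f(s_0) + 2f(s_1) + ... + 2f(s_{5}) + f(s_6)].
Sum ≈ 22.2558.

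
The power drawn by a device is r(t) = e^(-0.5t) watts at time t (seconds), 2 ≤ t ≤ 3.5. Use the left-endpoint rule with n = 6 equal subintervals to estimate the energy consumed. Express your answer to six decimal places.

Δt = (3.5 − 2)/6 = 0.25.
Left endpoints: 2, 2.25, 2.5, 2.75, 3, 3.25.
r(2) ≈ 0.367879, r(2.25) ≈ 0.324652, r(2.5) ≈ 0.286505, r(2.75) ≈ 0.252840, r(3) ≈ 0.223130, r(3.25) ≈ 0.196912.
Sum = Δt · [r(2) + r(2.25) + r(2.5) + ...].
Sum ≈ 0.412980.

0.412980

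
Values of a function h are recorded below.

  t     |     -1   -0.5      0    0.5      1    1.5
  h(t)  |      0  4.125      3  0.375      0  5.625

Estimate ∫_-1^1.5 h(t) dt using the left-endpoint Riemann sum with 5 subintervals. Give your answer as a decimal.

3.75

Δt = 0.5.
Sum = 0.5·[0 + 4.125 + 3 + 0.375 + 0] = 3.75.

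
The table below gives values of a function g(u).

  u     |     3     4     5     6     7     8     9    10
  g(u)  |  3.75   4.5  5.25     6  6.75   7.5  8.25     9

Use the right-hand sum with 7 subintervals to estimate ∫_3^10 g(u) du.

Δu = 1.
Sum = 1·[4.5 + 5.25 + 6 + 6.75 + 7.5 + 8.25 + 9] = 47.25.

47.25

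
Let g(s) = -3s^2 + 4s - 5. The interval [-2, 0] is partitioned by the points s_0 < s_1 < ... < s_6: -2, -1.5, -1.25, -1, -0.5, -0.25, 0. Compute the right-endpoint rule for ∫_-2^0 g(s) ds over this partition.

-22.21875

Subinterval widths: 0.5, 0.25, 0.25, 0.5, 0.25, 0.25.
Right endpoints: -1.5, -1.25, -1, -0.5, -0.25, 0.
g(-1.5) = -17.75, g(-1.25) = -14.6875, g(-1) = -12, g(-0.5) = -7.75, g(-0.25) = -6.1875, g(0) = -5.
Sum = Σ Δs_i · g(s_i).
Sum = -22.21875.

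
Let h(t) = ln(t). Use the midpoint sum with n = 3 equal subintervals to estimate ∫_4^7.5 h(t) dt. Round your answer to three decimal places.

Δt = (7.5 − 4)/3 = 7/6.
Midpoints: 55/12, 5.75, 83/12.
h(55/12) ≈ 1.522, h(5.75) ≈ 1.749, h(83/12) ≈ 1.934.
Sum = Δt · [h(55/12) + h(5.75) + h(83/12)].
Sum ≈ 6.073.

6.073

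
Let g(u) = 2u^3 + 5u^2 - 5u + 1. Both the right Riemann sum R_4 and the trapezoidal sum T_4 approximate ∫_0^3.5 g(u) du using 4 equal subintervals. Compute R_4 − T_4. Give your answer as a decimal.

R_4 ≈ 182.94335938.
T_4 ≈ 126.28710938.
R_4 − T_4 = 56.65625.

56.65625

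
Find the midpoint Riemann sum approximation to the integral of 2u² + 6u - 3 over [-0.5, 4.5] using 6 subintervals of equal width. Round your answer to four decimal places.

Δu = (4.5 − (-0.5))/6 = 5/6.
Midpoints: -1/12, 0.75, 19/12, 29/12, 3.25, 49/12.
f(-1/12) = -251/72, f(0.75) = 2.625, f(19/12) = 829/72, f(29/12) = 1669/72, f(3.25) = 37.625, f(49/12) = 3949/72.
Sum = Δu · [f(-1/12) + f(0.75) + f(19/12) + ...].
Sum ≈ 105.2546.

105.2546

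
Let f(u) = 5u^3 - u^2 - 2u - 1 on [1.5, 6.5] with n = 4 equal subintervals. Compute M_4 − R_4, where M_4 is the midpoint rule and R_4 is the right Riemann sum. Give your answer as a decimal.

-931.640625

M_4 = 2051.171875.
R_4 = 2982.8125.
M_4 − R_4 = -931.640625.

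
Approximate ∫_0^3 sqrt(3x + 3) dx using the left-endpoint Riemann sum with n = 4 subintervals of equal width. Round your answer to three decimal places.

Δx = (3 − 0)/4 = 0.75.
Left endpoints: 0, 0.75, 1.5, 2.25.
f(0) ≈ 1.732, f(0.75) ≈ 2.291, f(1.5) ≈ 2.739, f(2.25) ≈ 3.122.
Sum = Δx · [f(0) + f(0.75) + f(1.5) + f(2.25)].
Sum ≈ 7.413.

7.413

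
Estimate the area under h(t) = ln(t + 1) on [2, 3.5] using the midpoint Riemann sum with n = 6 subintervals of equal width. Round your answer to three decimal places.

Δt = (3.5 − 2)/6 = 0.25.
Midpoints: 2.125, 2.375, 2.625, 2.875, 3.125, 3.375.
h(2.125) ≈ 1.139, h(2.375) ≈ 1.216, h(2.625) ≈ 1.288, h(2.875) ≈ 1.355, h(3.125) ≈ 1.417, h(3.375) ≈ 1.476.
Sum = Δt · [h(2.125) + h(2.375) + h(2.625) + ...].
Sum ≈ 1.973.

1.973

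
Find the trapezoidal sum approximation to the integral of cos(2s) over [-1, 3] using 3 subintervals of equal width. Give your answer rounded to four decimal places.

Δs = (3 − (-1))/3 = 4/3.
f(-1) ≈ -0.4161, f(1/3) ≈ 0.7859, f(5/3) ≈ -0.9817, f(3) ≈ 0.9602.
T_3 = (Δs/2)·[f(s_0) + 2f(s_1) + 2f(s_2) + f(s_3)].
Sum ≈ 0.1016.

0.1016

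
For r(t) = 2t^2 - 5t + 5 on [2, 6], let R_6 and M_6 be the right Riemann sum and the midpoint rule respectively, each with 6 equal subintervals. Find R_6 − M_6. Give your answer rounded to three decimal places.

R_6 ≈ 93.92593.
M_6 ≈ 78.37037.
R_6 − M_6 ≈ 15.556.

15.556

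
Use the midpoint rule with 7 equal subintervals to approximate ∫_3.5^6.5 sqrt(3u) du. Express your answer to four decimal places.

11.5756

Δu = (6.5 − 3.5)/7 = 3/7.
Midpoints: 26/7, 29/7, 32/7, 5, 38/7, 41/7, 44/7.
f(26/7) ≈ 3.3381, f(29/7) ≈ 3.5254, f(32/7) ≈ 3.7033, f(5) ≈ 3.8730, f(38/7) ≈ 4.0356, f(41/7) ≈ 4.1918, f(44/7) ≈ 4.3425.
Sum = Δu · [f(26/7) + f(29/7) + f(32/7) + ...].
Sum ≈ 11.5756.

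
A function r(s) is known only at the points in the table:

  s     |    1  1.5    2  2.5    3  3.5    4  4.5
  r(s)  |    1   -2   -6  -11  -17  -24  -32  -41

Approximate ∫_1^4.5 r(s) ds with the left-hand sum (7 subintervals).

-45.5

Δs = 0.5.
Sum = 0.5·[1 + (-2) + (-6) + (-11) + (-17) + (-24) + (-32)] = -45.5.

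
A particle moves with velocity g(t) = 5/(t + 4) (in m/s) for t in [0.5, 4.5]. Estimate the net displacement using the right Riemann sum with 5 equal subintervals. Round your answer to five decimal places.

2.98023

Δt = (4.5 − 0.5)/5 = 0.8.
Right endpoints: 1.3, 2.1, 2.9, 3.7, 4.5.
g(1.3) = 50/53, g(2.1) = 50/61, g(2.9) = 50/69, g(3.7) = 50/77, g(4.5) = 10/17.
Sum = Δt · [g(1.3) + g(2.1) + g(2.9) + g(3.7) + g(4.5)].
Sum ≈ 2.98023.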